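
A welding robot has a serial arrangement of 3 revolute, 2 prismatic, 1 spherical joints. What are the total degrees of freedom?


Given: serial robot with 3 revolute, 2 prismatic, 1 spherical joints
DOF contribution per joint type: revolute=1, prismatic=1, spherical=3, fixed=0
DOF = 3*1 + 2*1 + 1*3
DOF = 8

8


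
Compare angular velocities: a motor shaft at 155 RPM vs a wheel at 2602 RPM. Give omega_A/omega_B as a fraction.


Given: RPM_A = 155, RPM_B = 2602
omega = 2*pi*RPM/60, so omega_A/omega_B = RPM_A / RPM_B
omega_A/omega_B = 155 / 2602
omega_A/omega_B = 155/2602

155/2602


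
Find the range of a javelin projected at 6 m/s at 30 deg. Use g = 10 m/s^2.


Given: v0 = 6 m/s, theta = 30 deg, g = 10 m/s^2
sin(2*30) = sin(60) = sqrt(3)/2
Using R = v0^2 * sin(2*theta) / g
R = 6^2 * (sqrt(3)/2) / 10
R = 36 * sqrt(3) / 20
R = 9/5*sqrt(3) m

9/5*sqrt(3) m


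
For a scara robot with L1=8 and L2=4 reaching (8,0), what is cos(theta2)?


Given: L1 = 8, L2 = 4, target (x, y) = (8, 0)
Using cos(theta2) = (x^2 + y^2 - L1^2 - L2^2) / (2*L1*L2)
x^2 + y^2 = 8^2 + 0 = 64
L1^2 + L2^2 = 64 + 16 = 80
Numerator = 64 - 80 = -16
Denominator = 2*8*4 = 64
cos(theta2) = -16/64 = -1/4

-1/4


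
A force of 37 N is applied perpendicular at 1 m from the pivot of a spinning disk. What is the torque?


Given: F = 37 N, r = 1 m, angle = 90 deg (perpendicular)
Using tau = F * r * sin(90)
sin(90) = 1
tau = 37 * 1 * 1
tau = 37 Nm

37 Nm


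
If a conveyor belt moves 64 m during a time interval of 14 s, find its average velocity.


Given: distance d = 64 m, time t = 14 s
Using v = d / t
v = 64 / 14
v = 32/7 m/s

32/7 m/s


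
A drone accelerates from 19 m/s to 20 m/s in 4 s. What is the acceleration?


Given: initial velocity v0 = 19 m/s, final velocity v = 20 m/s, time t = 4 s
Using a = (v - v0) / t
a = (20 - 19) / 4
a = 1 / 4
a = 1/4 m/s^2

1/4 m/s^2


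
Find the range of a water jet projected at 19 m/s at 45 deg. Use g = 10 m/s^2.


Given: v0 = 19 m/s, theta = 45 deg, g = 10 m/s^2
sin(2*45) = sin(90) = 1
Using R = v0^2 * sin(2*theta) / g
R = 19^2 * 1 / 10
R = 361 / 10
R = 361/10 m

361/10 m


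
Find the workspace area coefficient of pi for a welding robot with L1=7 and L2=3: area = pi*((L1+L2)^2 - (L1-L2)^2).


Given: L1 = 7, L2 = 3
(L1+L2)^2 = (10)^2 = 100
(L1-L2)^2 = (4)^2 = 16
Difference = 100 - 16 = 84
This equals 4*L1*L2 = 4*7*3 = 84
Workspace area = 84*pi

84


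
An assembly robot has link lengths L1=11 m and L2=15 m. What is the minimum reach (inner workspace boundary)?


Given: L1 = 11 m, L2 = 15 m
For a 2-link planar arm, min reach = |L1 - L2| (second link folded back)
Min reach = |11 - 15|
Min reach = 4 m

4 m


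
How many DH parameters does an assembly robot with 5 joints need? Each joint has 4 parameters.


Given: 5 joints, 4 DH parameters per joint (d, theta, a, alpha)
Total DH parameters = number_of_joints * 4
Total = 5 * 4
Total = 20

20


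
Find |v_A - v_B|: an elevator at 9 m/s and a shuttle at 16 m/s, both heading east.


Given: v_A = 9 m/s east, v_B = 16 m/s east
Both move in the same direction; relative speed = |v_A - v_B|
|9 - 16| = |-7|
= 7 m/s

7 m/s


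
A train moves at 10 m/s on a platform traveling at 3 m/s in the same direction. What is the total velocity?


Given: object velocity = 10 m/s, platform velocity = 3 m/s (same direction)
Using classical velocity addition: v_total = v_object + v_platform
v_total = 10 + 3
v_total = 13 m/s

13 m/s


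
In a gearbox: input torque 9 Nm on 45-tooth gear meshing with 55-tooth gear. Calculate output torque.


Given: N1 = 45, N2 = 55, T1 = 9 Nm
Using T2/T1 = N2/N1
T2 = T1 * N2 / N1
T2 = 9 * 55 / 45
T2 = 495 / 45
T2 = 11 Nm

11 Nm


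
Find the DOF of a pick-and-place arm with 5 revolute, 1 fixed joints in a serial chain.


Given: serial robot with 5 revolute, 1 fixed joints
DOF contribution per joint type: revolute=1, prismatic=1, spherical=3, fixed=0
DOF = 5*1 + 1*0
DOF = 5

5


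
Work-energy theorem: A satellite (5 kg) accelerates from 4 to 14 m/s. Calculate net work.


Given: m = 5 kg, v0 = 4 m/s, v = 14 m/s
Using W = (1/2)*m*(v^2 - v0^2)
v^2 = 14^2 = 196
v0^2 = 4^2 = 16
v^2 - v0^2 = 196 - 16 = 180
W = (1/2)*5*180 = 450 J

450 J


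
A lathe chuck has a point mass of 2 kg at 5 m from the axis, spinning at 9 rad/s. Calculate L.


Given: m = 2 kg, r = 5 m, omega = 9 rad/s
For a point mass: I = m*r^2
I = 2*5^2 = 2*25 = 50
L = I*omega = 50*9
L = 450 kg*m^2/s

450 kg*m^2/s


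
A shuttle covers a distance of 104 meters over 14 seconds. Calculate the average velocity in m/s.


Given: distance d = 104 m, time t = 14 s
Using v = d / t
v = 104 / 14
v = 52/7 m/s

52/7 m/s


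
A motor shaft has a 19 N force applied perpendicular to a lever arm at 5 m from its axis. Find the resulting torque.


Given: F = 19 N, r = 5 m, angle = 90 deg (perpendicular)
Using tau = F * r * sin(90)
sin(90) = 1
tau = 19 * 5 * 1
tau = 95 Nm

95 Nm


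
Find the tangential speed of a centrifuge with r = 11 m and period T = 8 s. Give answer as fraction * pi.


Given: radius r = 11 m, period T = 8 s
Using v = 2*pi*r / T
v = 2*pi*11 / 8
v = 22*pi / 8
v = 11/4*pi m/s

11/4*pi m/s


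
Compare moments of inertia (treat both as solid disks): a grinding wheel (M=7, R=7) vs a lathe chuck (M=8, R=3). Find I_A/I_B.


Given: M1=7 kg, R1=7 m, M2=8 kg, R2=3 m
For a disk: I = (1/2)*M*R^2, so I_A/I_B = (M1*R1^2)/(M2*R2^2)
M1*R1^2 = 7*49 = 343
M2*R2^2 = 8*9 = 72
I_A/I_B = 343/72 = 343/72

343/72


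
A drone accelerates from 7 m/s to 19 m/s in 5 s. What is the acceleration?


Given: initial velocity v0 = 7 m/s, final velocity v = 19 m/s, time t = 5 s
Using a = (v - v0) / t
a = (19 - 7) / 5
a = 12 / 5
a = 12/5 m/s^2

12/5 m/s^2


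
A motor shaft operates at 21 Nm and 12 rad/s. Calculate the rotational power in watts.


Given: tau = 21 Nm, omega = 12 rad/s
Using P = tau * omega
P = 21 * 12
P = 252 W

252 W


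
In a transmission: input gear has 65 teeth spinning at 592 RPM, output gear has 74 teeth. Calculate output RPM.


Given: N1 = 65 teeth, w1 = 592 RPM, N2 = 74 teeth
Using N1*w1 = N2*w2
w2 = N1*w1 / N2
w2 = 65*592 / 74
w2 = 38480 / 74
w2 = 520 RPM

520 RPM


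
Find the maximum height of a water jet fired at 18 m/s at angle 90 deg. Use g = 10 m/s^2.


Given: v0 = 18 m/s, theta = 90 deg, g = 10 m/s^2
sin^2(90) = 1
Using H = v0^2 * sin^2(theta) / (2*g)
H = 18^2 * 1 / (2*10)
H = 324 * 1 / 20
H = 324 / 20
H = 81/5 m

81/5 m


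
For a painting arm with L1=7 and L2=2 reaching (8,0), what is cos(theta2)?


Given: L1 = 7, L2 = 2, target (x, y) = (8, 0)
Using cos(theta2) = (x^2 + y^2 - L1^2 - L2^2) / (2*L1*L2)
x^2 + y^2 = 8^2 + 0 = 64
L1^2 + L2^2 = 49 + 4 = 53
Numerator = 64 - 53 = 11
Denominator = 2*7*2 = 28
cos(theta2) = 11/28 = 11/28

11/28


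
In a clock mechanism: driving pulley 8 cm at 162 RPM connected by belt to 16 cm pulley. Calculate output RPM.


Given: D1 = 8 cm, w1 = 162 RPM, D2 = 16 cm
Using D1*w1 = D2*w2
w2 = D1*w1 / D2
w2 = 8*162 / 16
w2 = 1296 / 16
w2 = 81 RPM

81 RPM


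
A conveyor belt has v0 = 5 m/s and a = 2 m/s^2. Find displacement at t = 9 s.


Given: v0 = 5 m/s, a = 2 m/s^2, t = 9 s
Using s = v0*t + (1/2)*a*t^2
s = 5*9 + (1/2)*2*9^2
s = 45 + (1/2)*162
s = 45 + 81
s = 126

126 m


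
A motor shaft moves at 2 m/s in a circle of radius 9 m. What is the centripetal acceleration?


Given: v = 2 m/s, r = 9 m
Using a_c = v^2 / r
a_c = 2^2 / 9
a_c = 4 / 9
a_c = 4/9 m/s^2

4/9 m/s^2


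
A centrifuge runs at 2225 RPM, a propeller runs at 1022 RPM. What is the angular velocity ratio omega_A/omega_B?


Given: RPM_A = 2225, RPM_B = 1022
omega = 2*pi*RPM/60, so omega_A/omega_B = RPM_A / RPM_B
omega_A/omega_B = 2225 / 1022
omega_A/omega_B = 2225/1022

2225/1022


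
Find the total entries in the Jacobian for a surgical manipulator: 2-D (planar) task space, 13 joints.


Given: task space dimension = 2, joints = 13
Jacobian is a 2 x 13 matrix
Total entries = rows * columns
Total = 2 * 13
Total = 26

26


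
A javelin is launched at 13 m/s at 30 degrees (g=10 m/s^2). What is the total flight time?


Given: v0 = 13 m/s, theta = 30 deg, g = 10 m/s^2
sin(30) = 1/2
Using T = 2*v0*sin(theta) / g
T = 2*13*1/2 / 10
T = 13 / 10
T = 13/10 s

13/10 s


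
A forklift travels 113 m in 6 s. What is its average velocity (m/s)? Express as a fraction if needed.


Given: distance d = 113 m, time t = 6 s
Using v = d / t
v = 113 / 6
v = 113/6 m/s

113/6 m/s


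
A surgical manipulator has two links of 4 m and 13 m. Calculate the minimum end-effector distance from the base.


Given: L1 = 4 m, L2 = 13 m
For a 2-link planar arm, min reach = |L1 - L2| (second link folded back)
Min reach = |4 - 13|
Min reach = 9 m

9 m


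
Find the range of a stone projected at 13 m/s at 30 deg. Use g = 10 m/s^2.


Given: v0 = 13 m/s, theta = 30 deg, g = 10 m/s^2
sin(2*30) = sin(60) = sqrt(3)/2
Using R = v0^2 * sin(2*theta) / g
R = 13^2 * (sqrt(3)/2) / 10
R = 169 * sqrt(3) / 20
R = 169/20*sqrt(3) m

169/20*sqrt(3) m


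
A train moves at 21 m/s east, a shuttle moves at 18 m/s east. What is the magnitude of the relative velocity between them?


Given: v_A = 21 m/s east, v_B = 18 m/s east
Both move in the same direction; relative speed = |v_A - v_B|
|21 - 18| = |3|
= 3 m/s

3 m/s


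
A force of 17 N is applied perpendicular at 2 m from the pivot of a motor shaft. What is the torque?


Given: F = 17 N, r = 2 m, angle = 90 deg (perpendicular)
Using tau = F * r * sin(90)
sin(90) = 1
tau = 17 * 2 * 1
tau = 34 Nm

34 Nm


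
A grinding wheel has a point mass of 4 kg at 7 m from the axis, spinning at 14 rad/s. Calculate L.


Given: m = 4 kg, r = 7 m, omega = 14 rad/s
For a point mass: I = m*r^2
I = 4*7^2 = 4*49 = 196
L = I*omega = 196*14
L = 2744 kg*m^2/s

2744 kg*m^2/s


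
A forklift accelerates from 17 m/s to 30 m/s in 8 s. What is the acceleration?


Given: initial velocity v0 = 17 m/s, final velocity v = 30 m/s, time t = 8 s
Using a = (v - v0) / t
a = (30 - 17) / 8
a = 13 / 8
a = 13/8 m/s^2

13/8 m/s^2


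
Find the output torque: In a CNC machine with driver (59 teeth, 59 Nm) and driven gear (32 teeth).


Given: N1 = 59, N2 = 32, T1 = 59 Nm
Using T2/T1 = N2/N1
T2 = T1 * N2 / N1
T2 = 59 * 32 / 59
T2 = 1888 / 59
T2 = 32 Nm

32 Nm


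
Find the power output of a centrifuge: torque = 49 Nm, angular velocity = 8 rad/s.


Given: tau = 49 Nm, omega = 8 rad/s
Using P = tau * omega
P = 49 * 8
P = 392 W

392 W


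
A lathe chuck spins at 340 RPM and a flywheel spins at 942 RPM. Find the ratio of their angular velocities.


Given: RPM_A = 340, RPM_B = 942
omega = 2*pi*RPM/60, so omega_A/omega_B = RPM_A / RPM_B
omega_A/omega_B = 340 / 942
omega_A/omega_B = 170/471

170/471


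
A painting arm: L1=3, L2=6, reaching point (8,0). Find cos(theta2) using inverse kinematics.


Given: L1 = 3, L2 = 6, target (x, y) = (8, 0)
Using cos(theta2) = (x^2 + y^2 - L1^2 - L2^2) / (2*L1*L2)
x^2 + y^2 = 8^2 + 0 = 64
L1^2 + L2^2 = 9 + 36 = 45
Numerator = 64 - 45 = 19
Denominator = 2*3*6 = 36
cos(theta2) = 19/36 = 19/36

19/36


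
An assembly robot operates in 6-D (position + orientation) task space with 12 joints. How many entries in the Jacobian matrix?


Given: task space dimension = 6, joints = 12
Jacobian is a 6 x 12 matrix
Total entries = rows * columns
Total = 6 * 12
Total = 72

72


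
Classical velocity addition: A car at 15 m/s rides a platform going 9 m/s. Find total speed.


Given: object velocity = 15 m/s, platform velocity = 9 m/s (same direction)
Using classical velocity addition: v_total = v_object + v_platform
v_total = 15 + 9
v_total = 24 m/s

24 m/s


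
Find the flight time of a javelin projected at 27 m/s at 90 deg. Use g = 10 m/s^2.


Given: v0 = 27 m/s, theta = 90 deg, g = 10 m/s^2
sin(90) = 1
Using T = 2*v0*sin(theta) / g
T = 2*27*1 / 10
T = 54 / 10
T = 27/5 s

27/5 s


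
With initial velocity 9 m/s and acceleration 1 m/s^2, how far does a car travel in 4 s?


Given: v0 = 9 m/s, a = 1 m/s^2, t = 4 s
Using s = v0*t + (1/2)*a*t^2
s = 9*4 + (1/2)*1*4^2
s = 36 + (1/2)*16
s = 36 + 8
s = 44

44 m


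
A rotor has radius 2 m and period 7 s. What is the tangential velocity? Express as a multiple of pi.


Given: radius r = 2 m, period T = 7 s
Using v = 2*pi*r / T
v = 2*pi*2 / 7
v = 4*pi / 7
v = 4/7*pi m/s

4/7*pi m/s


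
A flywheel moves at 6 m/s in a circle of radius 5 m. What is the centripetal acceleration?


Given: v = 6 m/s, r = 5 m
Using a_c = v^2 / r
a_c = 6^2 / 5
a_c = 36 / 5
a_c = 36/5 m/s^2

36/5 m/s^2


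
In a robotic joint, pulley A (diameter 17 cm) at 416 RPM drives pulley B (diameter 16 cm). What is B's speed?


Given: D1 = 17 cm, w1 = 416 RPM, D2 = 16 cm
Using D1*w1 = D2*w2
w2 = D1*w1 / D2
w2 = 17*416 / 16
w2 = 7072 / 16
w2 = 442 RPM

442 RPM


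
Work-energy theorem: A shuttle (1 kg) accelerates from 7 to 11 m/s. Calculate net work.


Given: m = 1 kg, v0 = 7 m/s, v = 11 m/s
Using W = (1/2)*m*(v^2 - v0^2)
v^2 = 11^2 = 121
v0^2 = 7^2 = 49
v^2 - v0^2 = 121 - 49 = 72
W = (1/2)*1*72 = 36 J

36 J


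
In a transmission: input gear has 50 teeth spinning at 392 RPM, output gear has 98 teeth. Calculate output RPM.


Given: N1 = 50 teeth, w1 = 392 RPM, N2 = 98 teeth
Using N1*w1 = N2*w2
w2 = N1*w1 / N2
w2 = 50*392 / 98
w2 = 19600 / 98
w2 = 200 RPM

200 RPM


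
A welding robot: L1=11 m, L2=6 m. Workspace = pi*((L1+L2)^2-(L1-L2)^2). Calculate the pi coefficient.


Given: L1 = 11, L2 = 6
(L1+L2)^2 = (17)^2 = 289
(L1-L2)^2 = (5)^2 = 25
Difference = 289 - 25 = 264
This equals 4*L1*L2 = 4*11*6 = 264
Workspace area = 264*pi

264


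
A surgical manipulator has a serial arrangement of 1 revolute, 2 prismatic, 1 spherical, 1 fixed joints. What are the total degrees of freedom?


Given: serial robot with 1 revolute, 2 prismatic, 1 spherical, 1 fixed joints
DOF contribution per joint type: revolute=1, prismatic=1, spherical=3, fixed=0
DOF = 1*1 + 2*1 + 1*3 + 1*0
DOF = 6

6


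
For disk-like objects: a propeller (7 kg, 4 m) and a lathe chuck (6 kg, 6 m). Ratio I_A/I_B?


Given: M1=7 kg, R1=4 m, M2=6 kg, R2=6 m
For a disk: I = (1/2)*M*R^2, so I_A/I_B = (M1*R1^2)/(M2*R2^2)
M1*R1^2 = 7*16 = 112
M2*R2^2 = 6*36 = 216
I_A/I_B = 112/216 = 14/27

14/27


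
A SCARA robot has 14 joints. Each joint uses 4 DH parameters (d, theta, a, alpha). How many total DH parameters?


Given: 14 joints, 4 DH parameters per joint (d, theta, a, alpha)
Total DH parameters = number_of_joints * 4
Total = 14 * 4
Total = 56

56


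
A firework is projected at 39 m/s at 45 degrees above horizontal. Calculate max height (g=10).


Given: v0 = 39 m/s, theta = 45 deg, g = 10 m/s^2
sin^2(45) = 1/2
Using H = v0^2 * sin^2(theta) / (2*g)
H = 39^2 * 1/2 / (2*10)
H = 1521 * 1/2 / 20
H = 1521/2 / 20
H = 1521/40 m

1521/40 m


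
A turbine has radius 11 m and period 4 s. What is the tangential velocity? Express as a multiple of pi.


Given: radius r = 11 m, period T = 4 s
Using v = 2*pi*r / T
v = 2*pi*11 / 4
v = 22*pi / 4
v = 11/2*pi m/s

11/2*pi m/s


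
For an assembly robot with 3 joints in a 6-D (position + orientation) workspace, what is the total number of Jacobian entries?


Given: task space dimension = 6, joints = 3
Jacobian is a 6 x 3 matrix
Total entries = rows * columns
Total = 6 * 3
Total = 18

18


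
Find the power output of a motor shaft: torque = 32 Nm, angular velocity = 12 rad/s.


Given: tau = 32 Nm, omega = 12 rad/s
Using P = tau * omega
P = 32 * 12
P = 384 W

384 W


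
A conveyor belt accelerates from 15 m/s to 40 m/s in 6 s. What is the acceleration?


Given: initial velocity v0 = 15 m/s, final velocity v = 40 m/s, time t = 6 s
Using a = (v - v0) / t
a = (40 - 15) / 6
a = 25 / 6
a = 25/6 m/s^2

25/6 m/s^2


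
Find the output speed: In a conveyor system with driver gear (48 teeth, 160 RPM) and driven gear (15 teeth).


Given: N1 = 48 teeth, w1 = 160 RPM, N2 = 15 teeth
Using N1*w1 = N2*w2
w2 = N1*w1 / N2
w2 = 48*160 / 15
w2 = 7680 / 15
w2 = 512 RPM

512 RPM


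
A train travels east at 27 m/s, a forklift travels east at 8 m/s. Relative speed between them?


Given: v_A = 27 m/s east, v_B = 8 m/s east
Both move in the same direction; relative speed = |v_A - v_B|
|27 - 8| = |19|
= 19 m/s

19 m/s


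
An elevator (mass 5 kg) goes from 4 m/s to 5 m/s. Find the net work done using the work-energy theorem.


Given: m = 5 kg, v0 = 4 m/s, v = 5 m/s
Using W = (1/2)*m*(v^2 - v0^2)
v^2 = 5^2 = 25
v0^2 = 4^2 = 16
v^2 - v0^2 = 25 - 16 = 9
W = (1/2)*5*9 = 45/2 J

45/2 J


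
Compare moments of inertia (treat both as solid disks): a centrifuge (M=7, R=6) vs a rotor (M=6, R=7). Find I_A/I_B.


Given: M1=7 kg, R1=6 m, M2=6 kg, R2=7 m
For a disk: I = (1/2)*M*R^2, so I_A/I_B = (M1*R1^2)/(M2*R2^2)
M1*R1^2 = 7*36 = 252
M2*R2^2 = 6*49 = 294
I_A/I_B = 252/294 = 6/7

6/7


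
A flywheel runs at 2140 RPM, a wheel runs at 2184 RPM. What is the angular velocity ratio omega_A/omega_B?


Given: RPM_A = 2140, RPM_B = 2184
omega = 2*pi*RPM/60, so omega_A/omega_B = RPM_A / RPM_B
omega_A/omega_B = 2140 / 2184
omega_A/omega_B = 535/546

535/546


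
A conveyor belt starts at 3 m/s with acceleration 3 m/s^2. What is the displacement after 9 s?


Given: v0 = 3 m/s, a = 3 m/s^2, t = 9 s
Using s = v0*t + (1/2)*a*t^2
s = 3*9 + (1/2)*3*9^2
s = 27 + (1/2)*243
s = 27 + 243/2
s = 297/2

297/2 m


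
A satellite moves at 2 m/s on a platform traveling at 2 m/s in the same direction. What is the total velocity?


Given: object velocity = 2 m/s, platform velocity = 2 m/s (same direction)
Using classical velocity addition: v_total = v_object + v_platform
v_total = 2 + 2
v_total = 4 m/s

4 m/s


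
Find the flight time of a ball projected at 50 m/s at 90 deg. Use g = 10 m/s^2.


Given: v0 = 50 m/s, theta = 90 deg, g = 10 m/s^2
sin(90) = 1
Using T = 2*v0*sin(theta) / g
T = 2*50*1 / 10
T = 100 / 10
T = 10 s

10 s


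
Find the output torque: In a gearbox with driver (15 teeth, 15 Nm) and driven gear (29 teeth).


Given: N1 = 15, N2 = 29, T1 = 15 Nm
Using T2/T1 = N2/N1
T2 = T1 * N2 / N1
T2 = 15 * 29 / 15
T2 = 435 / 15
T2 = 29 Nm

29 Nm


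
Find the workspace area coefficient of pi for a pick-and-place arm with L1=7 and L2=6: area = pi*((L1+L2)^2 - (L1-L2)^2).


Given: L1 = 7, L2 = 6
(L1+L2)^2 = (13)^2 = 169
(L1-L2)^2 = (1)^2 = 1
Difference = 169 - 1 = 168
This equals 4*L1*L2 = 4*7*6 = 168
Workspace area = 168*pi

168


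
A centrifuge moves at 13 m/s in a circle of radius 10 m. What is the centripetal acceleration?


Given: v = 13 m/s, r = 10 m
Using a_c = v^2 / r
a_c = 13^2 / 10
a_c = 169 / 10
a_c = 169/10 m/s^2

169/10 m/s^2


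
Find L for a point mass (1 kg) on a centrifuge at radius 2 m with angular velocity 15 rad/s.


Given: m = 1 kg, r = 2 m, omega = 15 rad/s
For a point mass: I = m*r^2
I = 1*2^2 = 1*4 = 4
L = I*omega = 4*15
L = 60 kg*m^2/s

60 kg*m^2/s


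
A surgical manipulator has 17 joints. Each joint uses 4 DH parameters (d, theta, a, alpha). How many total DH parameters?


Given: 17 joints, 4 DH parameters per joint (d, theta, a, alpha)
Total DH parameters = number_of_joints * 4
Total = 17 * 4
Total = 68

68


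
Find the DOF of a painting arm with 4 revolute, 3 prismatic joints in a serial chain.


Given: serial robot with 4 revolute, 3 prismatic joints
DOF contribution per joint type: revolute=1, prismatic=1, spherical=3, fixed=0
DOF = 4*1 + 3*1
DOF = 7

7


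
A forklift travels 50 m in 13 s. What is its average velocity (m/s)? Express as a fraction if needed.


Given: distance d = 50 m, time t = 13 s
Using v = d / t
v = 50 / 13
v = 50/13 m/s

50/13 m/s


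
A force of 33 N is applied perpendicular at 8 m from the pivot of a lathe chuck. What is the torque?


Given: F = 33 N, r = 8 m, angle = 90 deg (perpendicular)
Using tau = F * r * sin(90)
sin(90) = 1
tau = 33 * 8 * 1
tau = 264 Nm

264 Nm


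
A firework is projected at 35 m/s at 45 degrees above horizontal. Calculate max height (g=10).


Given: v0 = 35 m/s, theta = 45 deg, g = 10 m/s^2
sin^2(45) = 1/2
Using H = v0^2 * sin^2(theta) / (2*g)
H = 35^2 * 1/2 / (2*10)
H = 1225 * 1/2 / 20
H = 1225/2 / 20
H = 245/8 m

245/8 m


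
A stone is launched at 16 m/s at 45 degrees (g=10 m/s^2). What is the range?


Given: v0 = 16 m/s, theta = 45 deg, g = 10 m/s^2
sin(2*45) = sin(90) = 1
Using R = v0^2 * sin(2*theta) / g
R = 16^2 * 1 / 10
R = 256 / 10
R = 128/5 m

128/5 m


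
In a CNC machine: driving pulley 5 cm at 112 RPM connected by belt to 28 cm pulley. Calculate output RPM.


Given: D1 = 5 cm, w1 = 112 RPM, D2 = 28 cm
Using D1*w1 = D2*w2
w2 = D1*w1 / D2
w2 = 5*112 / 28
w2 = 560 / 28
w2 = 20 RPM

20 RPM


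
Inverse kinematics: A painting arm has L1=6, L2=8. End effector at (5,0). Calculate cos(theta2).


Given: L1 = 6, L2 = 8, target (x, y) = (5, 0)
Using cos(theta2) = (x^2 + y^2 - L1^2 - L2^2) / (2*L1*L2)
x^2 + y^2 = 5^2 + 0 = 25
L1^2 + L2^2 = 36 + 64 = 100
Numerator = 25 - 100 = -75
Denominator = 2*6*8 = 96
cos(theta2) = -75/96 = -25/32

-25/32


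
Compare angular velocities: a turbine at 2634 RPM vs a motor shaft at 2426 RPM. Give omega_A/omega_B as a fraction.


Given: RPM_A = 2634, RPM_B = 2426
omega = 2*pi*RPM/60, so omega_A/omega_B = RPM_A / RPM_B
omega_A/omega_B = 2634 / 2426
omega_A/omega_B = 1317/1213

1317/1213


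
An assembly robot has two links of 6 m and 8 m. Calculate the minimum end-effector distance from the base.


Given: L1 = 6 m, L2 = 8 m
For a 2-link planar arm, min reach = |L1 - L2| (second link folded back)
Min reach = |6 - 8|
Min reach = 2 m

2 m


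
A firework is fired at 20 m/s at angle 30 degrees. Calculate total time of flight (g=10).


Given: v0 = 20 m/s, theta = 30 deg, g = 10 m/s^2
sin(30) = 1/2
Using T = 2*v0*sin(theta) / g
T = 2*20*1/2 / 10
T = 20 / 10
T = 2 s

2 s


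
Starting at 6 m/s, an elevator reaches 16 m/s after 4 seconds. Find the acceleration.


Given: initial velocity v0 = 6 m/s, final velocity v = 16 m/s, time t = 4 s
Using a = (v - v0) / t
a = (16 - 6) / 4
a = 10 / 4
a = 5/2 m/s^2

5/2 m/s^2


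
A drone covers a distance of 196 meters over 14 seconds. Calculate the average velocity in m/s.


Given: distance d = 196 m, time t = 14 s
Using v = d / t
v = 196 / 14
v = 14 m/s

14 m/s


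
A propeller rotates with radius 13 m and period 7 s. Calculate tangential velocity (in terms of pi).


Given: radius r = 13 m, period T = 7 s
Using v = 2*pi*r / T
v = 2*pi*13 / 7
v = 26*pi / 7
v = 26/7*pi m/s

26/7*pi m/s


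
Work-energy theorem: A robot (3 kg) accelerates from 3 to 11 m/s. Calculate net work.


Given: m = 3 kg, v0 = 3 m/s, v = 11 m/s
Using W = (1/2)*m*(v^2 - v0^2)
v^2 = 11^2 = 121
v0^2 = 3^2 = 9
v^2 - v0^2 = 121 - 9 = 112
W = (1/2)*3*112 = 168 J

168 J


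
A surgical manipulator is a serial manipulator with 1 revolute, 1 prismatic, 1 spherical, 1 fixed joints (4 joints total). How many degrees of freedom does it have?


Given: serial robot with 1 revolute, 1 prismatic, 1 spherical, 1 fixed joints
DOF contribution per joint type: revolute=1, prismatic=1, spherical=3, fixed=0
DOF = 1*1 + 1*1 + 1*3 + 1*0
DOF = 5

5


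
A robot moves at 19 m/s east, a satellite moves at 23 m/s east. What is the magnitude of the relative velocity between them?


Given: v_A = 19 m/s east, v_B = 23 m/s east
Both move in the same direction; relative speed = |v_A - v_B|
|19 - 23| = |-4|
= 4 m/s

4 m/s


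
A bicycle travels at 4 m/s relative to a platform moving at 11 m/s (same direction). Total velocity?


Given: object velocity = 4 m/s, platform velocity = 11 m/s (same direction)
Using classical velocity addition: v_total = v_object + v_platform
v_total = 4 + 11
v_total = 15 m/s

15 m/s


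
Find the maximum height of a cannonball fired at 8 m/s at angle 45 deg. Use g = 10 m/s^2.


Given: v0 = 8 m/s, theta = 45 deg, g = 10 m/s^2
sin^2(45) = 1/2
Using H = v0^2 * sin^2(theta) / (2*g)
H = 8^2 * 1/2 / (2*10)
H = 64 * 1/2 / 20
H = 32 / 20
H = 8/5 m

8/5 m


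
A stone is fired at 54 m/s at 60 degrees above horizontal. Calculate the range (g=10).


Given: v0 = 54 m/s, theta = 60 deg, g = 10 m/s^2
sin(2*60) = sin(120) = sqrt(3)/2
Using R = v0^2 * sin(2*theta) / g
R = 54^2 * (sqrt(3)/2) / 10
R = 2916 * sqrt(3) / 20
R = 729/5*sqrt(3) m

729/5*sqrt(3) m


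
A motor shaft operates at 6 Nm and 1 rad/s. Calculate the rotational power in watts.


Given: tau = 6 Nm, omega = 1 rad/s
Using P = tau * omega
P = 6 * 1
P = 6 W

6 W


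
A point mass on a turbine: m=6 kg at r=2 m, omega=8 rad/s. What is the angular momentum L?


Given: m = 6 kg, r = 2 m, omega = 8 rad/s
For a point mass: I = m*r^2
I = 6*2^2 = 6*4 = 24
L = I*omega = 24*8
L = 192 kg*m^2/s

192 kg*m^2/s


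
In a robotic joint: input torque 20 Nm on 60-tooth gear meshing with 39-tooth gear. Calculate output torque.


Given: N1 = 60, N2 = 39, T1 = 20 Nm
Using T2/T1 = N2/N1
T2 = T1 * N2 / N1
T2 = 20 * 39 / 60
T2 = 780 / 60
T2 = 13 Nm

13 Nm


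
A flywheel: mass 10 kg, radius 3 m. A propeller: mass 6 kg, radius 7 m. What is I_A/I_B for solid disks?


Given: M1=10 kg, R1=3 m, M2=6 kg, R2=7 m
For a disk: I = (1/2)*M*R^2, so I_A/I_B = (M1*R1^2)/(M2*R2^2)
M1*R1^2 = 10*9 = 90
M2*R2^2 = 6*49 = 294
I_A/I_B = 90/294 = 15/49

15/49


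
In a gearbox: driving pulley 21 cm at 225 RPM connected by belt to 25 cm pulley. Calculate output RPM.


Given: D1 = 21 cm, w1 = 225 RPM, D2 = 25 cm
Using D1*w1 = D2*w2
w2 = D1*w1 / D2
w2 = 21*225 / 25
w2 = 4725 / 25
w2 = 189 RPM

189 RPM


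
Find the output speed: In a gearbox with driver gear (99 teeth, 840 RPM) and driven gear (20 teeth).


Given: N1 = 99 teeth, w1 = 840 RPM, N2 = 20 teeth
Using N1*w1 = N2*w2
w2 = N1*w1 / N2
w2 = 99*840 / 20
w2 = 83160 / 20
w2 = 4158 RPM

4158 RPM


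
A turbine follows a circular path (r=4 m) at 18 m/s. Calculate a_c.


Given: v = 18 m/s, r = 4 m
Using a_c = v^2 / r
a_c = 18^2 / 4
a_c = 324 / 4
a_c = 81 m/s^2

81 m/s^2


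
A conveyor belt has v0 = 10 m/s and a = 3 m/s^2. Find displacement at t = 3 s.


Given: v0 = 10 m/s, a = 3 m/s^2, t = 3 s
Using s = v0*t + (1/2)*a*t^2
s = 10*3 + (1/2)*3*3^2
s = 30 + (1/2)*27
s = 30 + 27/2
s = 87/2

87/2 m


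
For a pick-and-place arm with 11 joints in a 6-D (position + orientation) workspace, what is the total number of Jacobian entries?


Given: task space dimension = 6, joints = 11
Jacobian is a 6 x 11 matrix
Total entries = rows * columns
Total = 6 * 11
Total = 66

66


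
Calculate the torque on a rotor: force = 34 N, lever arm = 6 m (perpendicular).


Given: F = 34 N, r = 6 m, angle = 90 deg (perpendicular)
Using tau = F * r * sin(90)
sin(90) = 1
tau = 34 * 6 * 1
tau = 204 Nm

204 Nm


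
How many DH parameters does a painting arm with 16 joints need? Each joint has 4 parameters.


Given: 16 joints, 4 DH parameters per joint (d, theta, a, alpha)
Total DH parameters = number_of_joints * 4
Total = 16 * 4
Total = 64

64


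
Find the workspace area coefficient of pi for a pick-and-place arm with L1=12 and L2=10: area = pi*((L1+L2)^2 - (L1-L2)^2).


Given: L1 = 12, L2 = 10
(L1+L2)^2 = (22)^2 = 484
(L1-L2)^2 = (2)^2 = 4
Difference = 484 - 4 = 480
This equals 4*L1*L2 = 4*12*10 = 480
Workspace area = 480*pi

480


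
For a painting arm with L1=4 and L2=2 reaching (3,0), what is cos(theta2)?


Given: L1 = 4, L2 = 2, target (x, y) = (3, 0)
Using cos(theta2) = (x^2 + y^2 - L1^2 - L2^2) / (2*L1*L2)
x^2 + y^2 = 3^2 + 0 = 9
L1^2 + L2^2 = 16 + 4 = 20
Numerator = 9 - 20 = -11
Denominator = 2*4*2 = 16
cos(theta2) = -11/16 = -11/16

-11/16


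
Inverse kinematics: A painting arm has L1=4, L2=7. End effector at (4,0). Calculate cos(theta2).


Given: L1 = 4, L2 = 7, target (x, y) = (4, 0)
Using cos(theta2) = (x^2 + y^2 - L1^2 - L2^2) / (2*L1*L2)
x^2 + y^2 = 4^2 + 0 = 16
L1^2 + L2^2 = 16 + 49 = 65
Numerator = 16 - 65 = -49
Denominator = 2*4*7 = 56
cos(theta2) = -49/56 = -7/8

-7/8


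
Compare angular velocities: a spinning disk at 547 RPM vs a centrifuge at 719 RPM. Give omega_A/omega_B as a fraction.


Given: RPM_A = 547, RPM_B = 719
omega = 2*pi*RPM/60, so omega_A/omega_B = RPM_A / RPM_B
omega_A/omega_B = 547 / 719
omega_A/omega_B = 547/719

547/719


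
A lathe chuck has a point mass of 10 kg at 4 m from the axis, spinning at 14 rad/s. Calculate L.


Given: m = 10 kg, r = 4 m, omega = 14 rad/s
For a point mass: I = m*r^2
I = 10*4^2 = 10*16 = 160
L = I*omega = 160*14
L = 2240 kg*m^2/s

2240 kg*m^2/s


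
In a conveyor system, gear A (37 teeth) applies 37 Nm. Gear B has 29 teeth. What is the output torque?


Given: N1 = 37, N2 = 29, T1 = 37 Nm
Using T2/T1 = N2/N1
T2 = T1 * N2 / N1
T2 = 37 * 29 / 37
T2 = 1073 / 37
T2 = 29 Nm

29 Nm


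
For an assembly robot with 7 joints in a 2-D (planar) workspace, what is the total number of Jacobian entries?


Given: task space dimension = 2, joints = 7
Jacobian is a 2 x 7 matrix
Total entries = rows * columns
Total = 2 * 7
Total = 14

14


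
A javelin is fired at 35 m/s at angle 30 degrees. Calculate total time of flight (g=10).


Given: v0 = 35 m/s, theta = 30 deg, g = 10 m/s^2
sin(30) = 1/2
Using T = 2*v0*sin(theta) / g
T = 2*35*1/2 / 10
T = 35 / 10
T = 7/2 s

7/2 s


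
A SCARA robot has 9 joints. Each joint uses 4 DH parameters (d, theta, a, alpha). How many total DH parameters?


Given: 9 joints, 4 DH parameters per joint (d, theta, a, alpha)
Total DH parameters = number_of_joints * 4
Total = 9 * 4
Total = 36

36


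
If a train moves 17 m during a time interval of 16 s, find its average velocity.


Given: distance d = 17 m, time t = 16 s
Using v = d / t
v = 17 / 16
v = 17/16 m/s

17/16 m/s


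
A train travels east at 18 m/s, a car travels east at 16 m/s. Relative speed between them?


Given: v_A = 18 m/s east, v_B = 16 m/s east
Both move in the same direction; relative speed = |v_A - v_B|
|18 - 16| = |2|
= 2 m/s

2 m/s


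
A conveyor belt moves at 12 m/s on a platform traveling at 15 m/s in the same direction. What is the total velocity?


Given: object velocity = 12 m/s, platform velocity = 15 m/s (same direction)
Using classical velocity addition: v_total = v_object + v_platform
v_total = 12 + 15
v_total = 27 m/s

27 m/s


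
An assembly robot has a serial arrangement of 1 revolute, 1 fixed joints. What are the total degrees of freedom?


Given: serial robot with 1 revolute, 1 fixed joints
DOF contribution per joint type: revolute=1, prismatic=1, spherical=3, fixed=0
DOF = 1*1 + 1*0
DOF = 1

1


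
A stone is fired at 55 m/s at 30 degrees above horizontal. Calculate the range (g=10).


Given: v0 = 55 m/s, theta = 30 deg, g = 10 m/s^2
sin(2*30) = sin(60) = sqrt(3)/2
Using R = v0^2 * sin(2*theta) / g
R = 55^2 * (sqrt(3)/2) / 10
R = 3025 * sqrt(3) / 20
R = 605/4*sqrt(3) m

605/4*sqrt(3) m


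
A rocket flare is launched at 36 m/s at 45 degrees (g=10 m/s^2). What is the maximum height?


Given: v0 = 36 m/s, theta = 45 deg, g = 10 m/s^2
sin^2(45) = 1/2
Using H = v0^2 * sin^2(theta) / (2*g)
H = 36^2 * 1/2 / (2*10)
H = 1296 * 1/2 / 20
H = 648 / 20
H = 162/5 m

162/5 m


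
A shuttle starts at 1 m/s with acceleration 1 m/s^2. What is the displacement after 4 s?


Given: v0 = 1 m/s, a = 1 m/s^2, t = 4 s
Using s = v0*t + (1/2)*a*t^2
s = 1*4 + (1/2)*1*4^2
s = 4 + (1/2)*16
s = 4 + 8
s = 12

12 m


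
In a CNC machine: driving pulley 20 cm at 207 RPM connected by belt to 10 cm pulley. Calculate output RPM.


Given: D1 = 20 cm, w1 = 207 RPM, D2 = 10 cm
Using D1*w1 = D2*w2
w2 = D1*w1 / D2
w2 = 20*207 / 10
w2 = 4140 / 10
w2 = 414 RPM

414 RPM


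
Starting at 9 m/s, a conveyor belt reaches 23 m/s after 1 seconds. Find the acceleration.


Given: initial velocity v0 = 9 m/s, final velocity v = 23 m/s, time t = 1 s
Using a = (v - v0) / t
a = (23 - 9) / 1
a = 14 / 1
a = 14 m/s^2

14 m/s^2


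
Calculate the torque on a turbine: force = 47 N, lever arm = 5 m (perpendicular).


Given: F = 47 N, r = 5 m, angle = 90 deg (perpendicular)
Using tau = F * r * sin(90)
sin(90) = 1
tau = 47 * 5 * 1
tau = 235 Nm

235 Nm


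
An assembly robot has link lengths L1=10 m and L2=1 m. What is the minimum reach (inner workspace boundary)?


Given: L1 = 10 m, L2 = 1 m
For a 2-link planar arm, min reach = |L1 - L2| (second link folded back)
Min reach = |10 - 1|
Min reach = 9 m

9 m


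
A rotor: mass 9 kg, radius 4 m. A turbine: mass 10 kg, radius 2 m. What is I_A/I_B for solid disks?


Given: M1=9 kg, R1=4 m, M2=10 kg, R2=2 m
For a disk: I = (1/2)*M*R^2, so I_A/I_B = (M1*R1^2)/(M2*R2^2)
M1*R1^2 = 9*16 = 144
M2*R2^2 = 10*4 = 40
I_A/I_B = 144/40 = 18/5

18/5


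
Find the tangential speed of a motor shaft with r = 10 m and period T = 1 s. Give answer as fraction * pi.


Given: radius r = 10 m, period T = 1 s
Using v = 2*pi*r / T
v = 2*pi*10 / 1
v = 20*pi / 1
v = 20*pi m/s

20*pi m/s


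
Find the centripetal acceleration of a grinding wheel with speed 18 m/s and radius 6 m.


Given: v = 18 m/s, r = 6 m
Using a_c = v^2 / r
a_c = 18^2 / 6
a_c = 324 / 6
a_c = 54 m/s^2

54 m/s^2


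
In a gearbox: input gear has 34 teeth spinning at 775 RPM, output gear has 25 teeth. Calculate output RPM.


Given: N1 = 34 teeth, w1 = 775 RPM, N2 = 25 teeth
Using N1*w1 = N2*w2
w2 = N1*w1 / N2
w2 = 34*775 / 25
w2 = 26350 / 25
w2 = 1054 RPM

1054 RPM


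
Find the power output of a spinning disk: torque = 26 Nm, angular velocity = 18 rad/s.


Given: tau = 26 Nm, omega = 18 rad/s
Using P = tau * omega
P = 26 * 18
P = 468 W

468 W


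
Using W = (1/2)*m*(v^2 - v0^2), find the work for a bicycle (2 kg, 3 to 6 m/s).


Given: m = 2 kg, v0 = 3 m/s, v = 6 m/s
Using W = (1/2)*m*(v^2 - v0^2)
v^2 = 6^2 = 36
v0^2 = 3^2 = 9
v^2 - v0^2 = 36 - 9 = 27
W = (1/2)*2*27 = 27 J

27 J


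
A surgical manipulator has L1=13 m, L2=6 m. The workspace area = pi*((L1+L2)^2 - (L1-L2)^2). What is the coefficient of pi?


Given: L1 = 13, L2 = 6
(L1+L2)^2 = (19)^2 = 361
(L1-L2)^2 = (7)^2 = 49
Difference = 361 - 49 = 312
This equals 4*L1*L2 = 4*13*6 = 312
Workspace area = 312*pi

312


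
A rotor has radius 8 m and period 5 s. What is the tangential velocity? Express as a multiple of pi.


Given: radius r = 8 m, period T = 5 s
Using v = 2*pi*r / T
v = 2*pi*8 / 5
v = 16*pi / 5
v = 16/5*pi m/s

16/5*pi m/s


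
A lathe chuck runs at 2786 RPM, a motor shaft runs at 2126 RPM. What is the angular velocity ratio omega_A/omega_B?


Given: RPM_A = 2786, RPM_B = 2126
omega = 2*pi*RPM/60, so omega_A/omega_B = RPM_A / RPM_B
omega_A/omega_B = 2786 / 2126
omega_A/omega_B = 1393/1063

1393/1063


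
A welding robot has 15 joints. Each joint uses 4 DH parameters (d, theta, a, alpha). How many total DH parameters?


Given: 15 joints, 4 DH parameters per joint (d, theta, a, alpha)
Total DH parameters = number_of_joints * 4
Total = 15 * 4
Total = 60

60


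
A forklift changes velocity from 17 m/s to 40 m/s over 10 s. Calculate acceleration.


Given: initial velocity v0 = 17 m/s, final velocity v = 40 m/s, time t = 10 s
Using a = (v - v0) / t
a = (40 - 17) / 10
a = 23 / 10
a = 23/10 m/s^2

23/10 m/s^2


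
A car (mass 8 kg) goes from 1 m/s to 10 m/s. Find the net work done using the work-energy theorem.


Given: m = 8 kg, v0 = 1 m/s, v = 10 m/s
Using W = (1/2)*m*(v^2 - v0^2)
v^2 = 10^2 = 100
v0^2 = 1^2 = 1
v^2 - v0^2 = 100 - 1 = 99
W = (1/2)*8*99 = 396 J

396 J


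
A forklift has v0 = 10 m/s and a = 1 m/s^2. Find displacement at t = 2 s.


Given: v0 = 10 m/s, a = 1 m/s^2, t = 2 s
Using s = v0*t + (1/2)*a*t^2
s = 10*2 + (1/2)*1*2^2
s = 20 + (1/2)*4
s = 20 + 2
s = 22

22 m


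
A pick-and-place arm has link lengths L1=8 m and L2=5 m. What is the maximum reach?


Given: L1 = 8 m, L2 = 5 m
For a 2-link planar arm, max reach = L1 + L2 (fully extended)
Max reach = 8 + 5
Max reach = 13 m

13 m


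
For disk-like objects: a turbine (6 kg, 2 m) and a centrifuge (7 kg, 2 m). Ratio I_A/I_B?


Given: M1=6 kg, R1=2 m, M2=7 kg, R2=2 m
For a disk: I = (1/2)*M*R^2, so I_A/I_B = (M1*R1^2)/(M2*R2^2)
M1*R1^2 = 6*4 = 24
M2*R2^2 = 7*4 = 28
I_A/I_B = 24/28 = 6/7

6/7


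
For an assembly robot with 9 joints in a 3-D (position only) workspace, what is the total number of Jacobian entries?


Given: task space dimension = 3, joints = 9
Jacobian is a 3 x 9 matrix
Total entries = rows * columns
Total = 3 * 9
Total = 27

27


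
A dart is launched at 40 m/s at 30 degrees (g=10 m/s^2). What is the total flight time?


Given: v0 = 40 m/s, theta = 30 deg, g = 10 m/s^2
sin(30) = 1/2
Using T = 2*v0*sin(theta) / g
T = 2*40*1/2 / 10
T = 40 / 10
T = 4 s

4 s


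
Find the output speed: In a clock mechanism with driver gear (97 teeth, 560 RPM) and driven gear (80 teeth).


Given: N1 = 97 teeth, w1 = 560 RPM, N2 = 80 teeth
Using N1*w1 = N2*w2
w2 = N1*w1 / N2
w2 = 97*560 / 80
w2 = 54320 / 80
w2 = 679 RPM

679 RPM


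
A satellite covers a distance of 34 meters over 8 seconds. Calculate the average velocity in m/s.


Given: distance d = 34 m, time t = 8 s
Using v = d / t
v = 34 / 8
v = 17/4 m/s

17/4 m/s


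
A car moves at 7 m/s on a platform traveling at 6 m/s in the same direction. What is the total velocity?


Given: object velocity = 7 m/s, platform velocity = 6 m/s (same direction)
Using classical velocity addition: v_total = v_object + v_platform
v_total = 7 + 6
v_total = 13 m/s

13 m/s


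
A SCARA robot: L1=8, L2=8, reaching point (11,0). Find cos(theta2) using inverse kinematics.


Given: L1 = 8, L2 = 8, target (x, y) = (11, 0)
Using cos(theta2) = (x^2 + y^2 - L1^2 - L2^2) / (2*L1*L2)
x^2 + y^2 = 11^2 + 0 = 121
L1^2 + L2^2 = 64 + 64 = 128
Numerator = 121 - 128 = -7
Denominator = 2*8*8 = 128
cos(theta2) = -7/128 = -7/128

-7/128


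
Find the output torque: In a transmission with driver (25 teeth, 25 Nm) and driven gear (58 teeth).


Given: N1 = 25, N2 = 58, T1 = 25 Nm
Using T2/T1 = N2/N1
T2 = T1 * N2 / N1
T2 = 25 * 58 / 25
T2 = 1450 / 25
T2 = 58 Nm

58 Nm


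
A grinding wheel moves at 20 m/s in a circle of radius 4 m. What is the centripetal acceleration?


Given: v = 20 m/s, r = 4 m
Using a_c = v^2 / r
a_c = 20^2 / 4
a_c = 400 / 4
a_c = 100 m/s^2

100 m/s^2


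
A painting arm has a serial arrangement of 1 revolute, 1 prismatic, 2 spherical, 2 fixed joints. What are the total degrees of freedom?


Given: serial robot with 1 revolute, 1 prismatic, 2 spherical, 2 fixed joints
DOF contribution per joint type: revolute=1, prismatic=1, spherical=3, fixed=0
DOF = 1*1 + 1*1 + 2*3 + 2*0
DOF = 8

8


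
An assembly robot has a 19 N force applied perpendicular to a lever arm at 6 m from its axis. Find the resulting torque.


Given: F = 19 N, r = 6 m, angle = 90 deg (perpendicular)
Using tau = F * r * sin(90)
sin(90) = 1
tau = 19 * 6 * 1
tau = 114 Nm

114 Nm


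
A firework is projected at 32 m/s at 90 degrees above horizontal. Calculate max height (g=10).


Given: v0 = 32 m/s, theta = 90 deg, g = 10 m/s^2
sin^2(90) = 1
Using H = v0^2 * sin^2(theta) / (2*g)
H = 32^2 * 1 / (2*10)
H = 1024 * 1 / 20
H = 1024 / 20
H = 256/5 m

256/5 m


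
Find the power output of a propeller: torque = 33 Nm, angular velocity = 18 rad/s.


Given: tau = 33 Nm, omega = 18 rad/s
Using P = tau * omega
P = 33 * 18
P = 594 W

594 W


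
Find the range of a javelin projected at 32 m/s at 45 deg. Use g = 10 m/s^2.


Given: v0 = 32 m/s, theta = 45 deg, g = 10 m/s^2
sin(2*45) = sin(90) = 1
Using R = v0^2 * sin(2*theta) / g
R = 32^2 * 1 / 10
R = 1024 / 10
R = 512/5 m

512/5 m


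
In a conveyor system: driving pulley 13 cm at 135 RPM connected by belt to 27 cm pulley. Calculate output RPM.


Given: D1 = 13 cm, w1 = 135 RPM, D2 = 27 cm
Using D1*w1 = D2*w2
w2 = D1*w1 / D2
w2 = 13*135 / 27
w2 = 1755 / 27
w2 = 65 RPM

65 RPM


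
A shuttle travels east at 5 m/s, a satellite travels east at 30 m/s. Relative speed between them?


Given: v_A = 5 m/s east, v_B = 30 m/s east
Both move in the same direction; relative speed = |v_A - v_B|
|5 - 30| = |-25|
= 25 m/s

25 m/s
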